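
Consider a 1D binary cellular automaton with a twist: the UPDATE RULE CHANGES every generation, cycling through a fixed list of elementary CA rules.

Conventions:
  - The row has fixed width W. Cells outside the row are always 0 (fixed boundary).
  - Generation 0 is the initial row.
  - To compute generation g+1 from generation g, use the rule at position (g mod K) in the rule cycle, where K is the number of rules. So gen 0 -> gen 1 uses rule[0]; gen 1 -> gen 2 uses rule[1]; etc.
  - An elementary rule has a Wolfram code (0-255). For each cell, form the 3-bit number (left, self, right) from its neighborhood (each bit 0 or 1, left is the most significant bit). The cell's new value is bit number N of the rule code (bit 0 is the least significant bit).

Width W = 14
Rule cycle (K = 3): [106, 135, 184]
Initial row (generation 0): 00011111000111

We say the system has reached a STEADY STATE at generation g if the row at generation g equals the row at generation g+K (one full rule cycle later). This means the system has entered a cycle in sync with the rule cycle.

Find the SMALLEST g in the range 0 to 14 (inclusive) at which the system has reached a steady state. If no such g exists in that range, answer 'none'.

Gen 0: 00011111000111
Gen 1 (rule 106): 00110001001101
Gen 2 (rule 135): 11000111010001
Gen 3 (rule 184): 10100110101000
Gen 4 (rule 106): 01001111010000
Gen 5 (rule 135): 11010110010111
Gen 6 (rule 184): 10101101001110
Gen 7 (rule 106): 01011110011010
Gen 8 (rule 135): 11001100100010
Gen 9 (rule 184): 10101010010001
Gen 10 (rule 106): 01010100100010
Gen 11 (rule 135): 11010101101110
Gen 12 (rule 184): 10101011011101
Gen 13 (rule 106): 01010111110110
Gen 14 (rule 135): 11010011100000
Gen 15 (rule 184): 10101011010000
Gen 16 (rule 106): 01010111100000
Gen 17 (rule 135): 11010011001111

Answer: none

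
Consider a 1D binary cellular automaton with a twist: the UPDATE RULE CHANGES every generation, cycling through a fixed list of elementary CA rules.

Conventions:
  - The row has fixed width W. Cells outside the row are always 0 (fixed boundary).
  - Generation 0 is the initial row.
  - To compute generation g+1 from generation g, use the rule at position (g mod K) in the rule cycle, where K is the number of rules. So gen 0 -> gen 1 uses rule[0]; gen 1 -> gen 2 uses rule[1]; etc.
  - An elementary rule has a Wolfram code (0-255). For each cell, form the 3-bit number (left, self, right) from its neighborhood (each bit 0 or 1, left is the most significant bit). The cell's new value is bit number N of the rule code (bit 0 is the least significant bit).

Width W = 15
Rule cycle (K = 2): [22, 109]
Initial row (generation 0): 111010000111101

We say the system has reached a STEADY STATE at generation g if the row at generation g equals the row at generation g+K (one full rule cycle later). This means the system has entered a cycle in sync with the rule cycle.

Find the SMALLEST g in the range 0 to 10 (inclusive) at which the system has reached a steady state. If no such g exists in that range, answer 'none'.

Answer: 7

Derivation:
Gen 0: 111010000111101
Gen 1 (rule 22): 000011001000001
Gen 2 (rule 109): 111011001011101
Gen 3 (rule 22): 000000111000001
Gen 4 (rule 109): 111110101011101
Gen 5 (rule 22): 000000101000001
Gen 6 (rule 109): 111110111011101
Gen 7 (rule 22): 000000000000001
Gen 8 (rule 109): 111111111111101
Gen 9 (rule 22): 000000000000001
Gen 10 (rule 109): 111111111111101
Gen 11 (rule 22): 000000000000001
Gen 12 (rule 109): 111111111111101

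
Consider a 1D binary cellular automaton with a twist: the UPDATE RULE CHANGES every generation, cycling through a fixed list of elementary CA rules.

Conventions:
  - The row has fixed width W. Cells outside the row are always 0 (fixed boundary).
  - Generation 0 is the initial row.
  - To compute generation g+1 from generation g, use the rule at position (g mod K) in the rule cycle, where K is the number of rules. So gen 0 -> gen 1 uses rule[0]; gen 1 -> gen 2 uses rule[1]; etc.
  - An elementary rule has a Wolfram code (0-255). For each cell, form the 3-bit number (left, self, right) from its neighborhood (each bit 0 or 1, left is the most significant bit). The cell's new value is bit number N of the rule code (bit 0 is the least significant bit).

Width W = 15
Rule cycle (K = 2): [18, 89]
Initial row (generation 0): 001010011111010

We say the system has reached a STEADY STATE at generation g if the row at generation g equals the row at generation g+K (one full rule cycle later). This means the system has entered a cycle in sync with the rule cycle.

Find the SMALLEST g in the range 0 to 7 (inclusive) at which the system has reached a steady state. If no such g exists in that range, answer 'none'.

Answer: 7

Derivation:
Gen 0: 001010011111010
Gen 1 (rule 18): 010001100000001
Gen 2 (rule 89): 001101111111100
Gen 3 (rule 18): 010000000000010
Gen 4 (rule 89): 001111111111001
Gen 5 (rule 18): 010000000000110
Gen 6 (rule 89): 001111111110111
Gen 7 (rule 18): 010000000000000
Gen 8 (rule 89): 001111111111111
Gen 9 (rule 18): 010000000000000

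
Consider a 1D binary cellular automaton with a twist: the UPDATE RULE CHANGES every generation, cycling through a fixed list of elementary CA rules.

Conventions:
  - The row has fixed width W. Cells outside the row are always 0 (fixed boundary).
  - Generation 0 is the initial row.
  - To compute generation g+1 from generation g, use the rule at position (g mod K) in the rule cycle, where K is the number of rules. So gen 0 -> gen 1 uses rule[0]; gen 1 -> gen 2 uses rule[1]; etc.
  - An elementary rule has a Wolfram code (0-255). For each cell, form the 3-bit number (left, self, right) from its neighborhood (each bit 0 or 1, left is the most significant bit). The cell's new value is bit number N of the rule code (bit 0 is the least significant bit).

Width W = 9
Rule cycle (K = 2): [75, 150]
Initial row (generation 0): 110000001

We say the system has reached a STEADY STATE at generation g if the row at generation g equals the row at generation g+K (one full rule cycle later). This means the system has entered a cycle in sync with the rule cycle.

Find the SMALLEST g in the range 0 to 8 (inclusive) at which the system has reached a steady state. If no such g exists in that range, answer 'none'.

Gen 0: 110000001
Gen 1 (rule 75): 110111110
Gen 2 (rule 150): 000011101
Gen 3 (rule 75): 111110100
Gen 4 (rule 150): 011100110
Gen 5 (rule 75): 110101110
Gen 6 (rule 150): 000100101
Gen 7 (rule 75): 111001000
Gen 8 (rule 150): 010111100
Gen 9 (rule 75): 100100101
Gen 10 (rule 150): 111111101

Answer: none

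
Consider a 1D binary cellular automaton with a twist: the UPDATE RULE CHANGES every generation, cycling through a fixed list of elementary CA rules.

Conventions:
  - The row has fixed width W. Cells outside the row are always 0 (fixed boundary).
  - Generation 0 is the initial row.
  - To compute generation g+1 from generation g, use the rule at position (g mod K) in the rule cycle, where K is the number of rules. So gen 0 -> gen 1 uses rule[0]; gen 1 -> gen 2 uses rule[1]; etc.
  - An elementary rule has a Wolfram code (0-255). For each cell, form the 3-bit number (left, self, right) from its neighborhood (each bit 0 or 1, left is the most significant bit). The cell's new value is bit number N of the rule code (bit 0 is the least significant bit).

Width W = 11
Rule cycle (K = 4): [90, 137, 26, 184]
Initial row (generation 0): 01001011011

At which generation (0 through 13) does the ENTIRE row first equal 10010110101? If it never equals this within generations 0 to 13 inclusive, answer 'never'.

Answer: never

Derivation:
Gen 0: 01001011011
Gen 1 (rule 90): 10110011011
Gen 2 (rule 137): 00100010010
Gen 3 (rule 26): 01010101101
Gen 4 (rule 184): 00101011010
Gen 5 (rule 90): 01000011001
Gen 6 (rule 137): 00011010000
Gen 7 (rule 26): 00110001000
Gen 8 (rule 184): 00101000100
Gen 9 (rule 90): 01000101010
Gen 10 (rule 137): 00010000000
Gen 11 (rule 26): 00101000000
Gen 12 (rule 184): 00010100000
Gen 13 (rule 90): 00100010000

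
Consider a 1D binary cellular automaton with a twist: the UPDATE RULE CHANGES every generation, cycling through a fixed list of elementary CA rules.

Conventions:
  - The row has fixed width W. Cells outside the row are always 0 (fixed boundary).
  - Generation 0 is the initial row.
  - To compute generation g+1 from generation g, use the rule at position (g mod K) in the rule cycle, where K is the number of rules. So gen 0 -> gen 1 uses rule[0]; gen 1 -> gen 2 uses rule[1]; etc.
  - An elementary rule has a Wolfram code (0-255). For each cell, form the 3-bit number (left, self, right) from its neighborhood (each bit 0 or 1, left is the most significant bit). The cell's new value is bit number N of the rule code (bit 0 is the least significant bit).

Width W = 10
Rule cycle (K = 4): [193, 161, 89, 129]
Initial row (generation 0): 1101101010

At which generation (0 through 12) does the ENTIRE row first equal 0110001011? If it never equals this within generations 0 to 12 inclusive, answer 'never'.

Answer: 7

Derivation:
Gen 0: 1101101010
Gen 1 (rule 193): 0100100000
Gen 2 (rule 161): 0000001111
Gen 3 (rule 89): 1111101001
Gen 4 (rule 129): 0111000000
Gen 5 (rule 193): 0011011111
Gen 6 (rule 161): 1000101110
Gen 7 (rule 89): 0110001011
Gen 8 (rule 129): 0000100000
Gen 9 (rule 193): 1110001111
Gen 10 (rule 161): 0100100110
Gen 11 (rule 89): 0010010111
Gen 12 (rule 129): 1000000010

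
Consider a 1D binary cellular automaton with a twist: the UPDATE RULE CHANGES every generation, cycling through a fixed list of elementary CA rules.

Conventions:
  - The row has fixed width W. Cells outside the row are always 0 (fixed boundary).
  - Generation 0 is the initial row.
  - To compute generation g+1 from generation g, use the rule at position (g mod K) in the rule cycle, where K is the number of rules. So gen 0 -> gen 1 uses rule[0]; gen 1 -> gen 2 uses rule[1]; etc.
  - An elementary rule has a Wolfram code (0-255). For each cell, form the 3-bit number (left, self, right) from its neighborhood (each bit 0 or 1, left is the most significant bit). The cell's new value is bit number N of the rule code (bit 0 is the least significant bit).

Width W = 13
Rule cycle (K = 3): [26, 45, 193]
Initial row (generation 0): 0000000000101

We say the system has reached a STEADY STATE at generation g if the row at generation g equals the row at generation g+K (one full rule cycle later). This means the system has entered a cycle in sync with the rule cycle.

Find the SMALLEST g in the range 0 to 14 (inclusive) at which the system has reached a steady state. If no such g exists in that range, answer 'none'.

Answer: none

Derivation:
Gen 0: 0000000000101
Gen 1 (rule 26): 0000000001000
Gen 2 (rule 45): 1111111101011
Gen 3 (rule 193): 0111111100001
Gen 4 (rule 26): 1100000010010
Gen 5 (rule 45): 1001111010010
Gen 6 (rule 193): 0000111000000
Gen 7 (rule 26): 0001100100000
Gen 8 (rule 45): 1101000101111
Gen 9 (rule 193): 0100010000111
Gen 10 (rule 26): 1010101001100
Gen 11 (rule 45): 1111111001001
Gen 12 (rule 193): 0111111000000
Gen 13 (rule 26): 1100000100000
Gen 14 (rule 45): 1001110101111
Gen 15 (rule 193): 0000110000111
Gen 16 (rule 26): 0001101001100
Gen 17 (rule 45): 1101011001001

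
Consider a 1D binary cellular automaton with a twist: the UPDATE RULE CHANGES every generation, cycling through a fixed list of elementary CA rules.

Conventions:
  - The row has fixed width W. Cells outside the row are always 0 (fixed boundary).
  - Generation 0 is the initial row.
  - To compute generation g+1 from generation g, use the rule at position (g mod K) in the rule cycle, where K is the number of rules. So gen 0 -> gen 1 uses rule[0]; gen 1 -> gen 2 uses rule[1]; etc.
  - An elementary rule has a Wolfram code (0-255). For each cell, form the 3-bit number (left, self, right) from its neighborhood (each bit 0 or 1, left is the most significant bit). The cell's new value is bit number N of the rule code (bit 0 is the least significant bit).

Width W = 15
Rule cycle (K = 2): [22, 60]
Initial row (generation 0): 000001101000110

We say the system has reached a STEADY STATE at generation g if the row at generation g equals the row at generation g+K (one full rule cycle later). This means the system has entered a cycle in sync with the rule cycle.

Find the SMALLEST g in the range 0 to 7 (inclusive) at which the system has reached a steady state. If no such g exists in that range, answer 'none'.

Gen 0: 000001101000110
Gen 1 (rule 22): 000010001101001
Gen 2 (rule 60): 000011001011101
Gen 3 (rule 22): 000100111000001
Gen 4 (rule 60): 000110100100001
Gen 5 (rule 22): 001000111110011
Gen 6 (rule 60): 001100100001010
Gen 7 (rule 22): 010011110011011
Gen 8 (rule 60): 011010001010110
Gen 9 (rule 22): 100011011010001

Answer: none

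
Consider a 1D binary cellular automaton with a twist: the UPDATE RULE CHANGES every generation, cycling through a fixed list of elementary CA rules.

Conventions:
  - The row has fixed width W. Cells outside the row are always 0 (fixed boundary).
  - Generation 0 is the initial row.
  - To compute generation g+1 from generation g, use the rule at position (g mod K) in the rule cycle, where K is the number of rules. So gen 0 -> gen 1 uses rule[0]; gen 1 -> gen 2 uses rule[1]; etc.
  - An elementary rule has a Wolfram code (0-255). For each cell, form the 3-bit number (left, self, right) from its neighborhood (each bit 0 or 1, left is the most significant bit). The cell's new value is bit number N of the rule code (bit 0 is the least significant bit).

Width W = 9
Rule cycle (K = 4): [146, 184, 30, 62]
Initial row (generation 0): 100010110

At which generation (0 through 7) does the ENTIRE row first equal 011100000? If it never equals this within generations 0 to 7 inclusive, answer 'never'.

Gen 0: 100010110
Gen 1 (rule 146): 010100001
Gen 2 (rule 184): 001010000
Gen 3 (rule 30): 011011000
Gen 4 (rule 62): 110110100
Gen 5 (rule 146): 000000010
Gen 6 (rule 184): 000000001
Gen 7 (rule 30): 000000011

Answer: never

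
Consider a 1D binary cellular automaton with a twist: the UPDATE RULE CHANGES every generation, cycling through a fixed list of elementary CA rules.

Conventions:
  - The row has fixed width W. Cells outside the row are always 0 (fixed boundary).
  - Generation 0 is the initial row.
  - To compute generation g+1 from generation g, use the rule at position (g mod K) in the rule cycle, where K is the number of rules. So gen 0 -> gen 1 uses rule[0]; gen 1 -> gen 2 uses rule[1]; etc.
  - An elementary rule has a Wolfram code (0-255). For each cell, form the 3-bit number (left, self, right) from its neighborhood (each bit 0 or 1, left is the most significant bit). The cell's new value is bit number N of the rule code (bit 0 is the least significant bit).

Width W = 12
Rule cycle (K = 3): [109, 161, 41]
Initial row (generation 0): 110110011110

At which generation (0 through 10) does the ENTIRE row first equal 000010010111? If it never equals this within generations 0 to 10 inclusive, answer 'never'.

Answer: never

Derivation:
Gen 0: 110110011110
Gen 1 (rule 109): 111110010010
Gen 2 (rule 161): 011100000000
Gen 3 (rule 41): 010001111111
Gen 4 (rule 109): 010101000001
Gen 5 (rule 161): 001010011100
Gen 6 (rule 41): 100100010001
Gen 7 (rule 109): 100101010101
Gen 8 (rule 161): 000010101010
Gen 9 (rule 41): 111001010100
Gen 10 (rule 109): 101001111101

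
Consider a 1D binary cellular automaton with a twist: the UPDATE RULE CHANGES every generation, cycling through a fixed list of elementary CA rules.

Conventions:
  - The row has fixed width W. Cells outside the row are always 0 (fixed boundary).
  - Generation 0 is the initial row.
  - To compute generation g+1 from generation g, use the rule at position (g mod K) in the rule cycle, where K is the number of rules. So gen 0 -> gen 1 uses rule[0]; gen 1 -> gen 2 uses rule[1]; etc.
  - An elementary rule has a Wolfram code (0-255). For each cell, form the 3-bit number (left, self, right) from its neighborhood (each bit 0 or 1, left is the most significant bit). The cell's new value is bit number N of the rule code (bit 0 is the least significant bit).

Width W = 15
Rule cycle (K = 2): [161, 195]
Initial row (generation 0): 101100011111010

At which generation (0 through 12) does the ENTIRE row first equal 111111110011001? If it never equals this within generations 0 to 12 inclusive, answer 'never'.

Gen 0: 101100011111010
Gen 1 (rule 161): 010001001110100
Gen 2 (rule 195): 100110010110001
Gen 3 (rule 161): 000000001000100
Gen 4 (rule 195): 111111110011001
Gen 5 (rule 161): 011111100000000
Gen 6 (rule 195): 101111101111111
Gen 7 (rule 161): 010111010111110
Gen 8 (rule 195): 100011000011110
Gen 9 (rule 161): 001000011001100
Gen 10 (rule 195): 110011101010101
Gen 11 (rule 161): 000001010101010
Gen 12 (rule 195): 111110000000000

Answer: 4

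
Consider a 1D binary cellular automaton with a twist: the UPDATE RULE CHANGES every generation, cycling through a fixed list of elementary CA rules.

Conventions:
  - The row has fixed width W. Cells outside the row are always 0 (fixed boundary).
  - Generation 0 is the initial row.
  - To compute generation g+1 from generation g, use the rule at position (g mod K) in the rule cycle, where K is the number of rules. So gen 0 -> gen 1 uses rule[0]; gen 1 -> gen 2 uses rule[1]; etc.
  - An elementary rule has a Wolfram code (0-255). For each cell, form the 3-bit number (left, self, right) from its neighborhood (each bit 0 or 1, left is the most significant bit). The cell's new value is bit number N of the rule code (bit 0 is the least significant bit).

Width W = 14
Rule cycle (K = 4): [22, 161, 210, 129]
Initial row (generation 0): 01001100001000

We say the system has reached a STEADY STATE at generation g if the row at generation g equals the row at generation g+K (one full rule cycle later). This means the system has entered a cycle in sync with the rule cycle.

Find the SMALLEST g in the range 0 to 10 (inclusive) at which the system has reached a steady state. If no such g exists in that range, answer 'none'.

Gen 0: 01001100001000
Gen 1 (rule 22): 11110010011100
Gen 2 (rule 161): 01100000001001
Gen 3 (rule 210): 10110000010110
Gen 4 (rule 129): 00000111000000
Gen 5 (rule 22): 00001000100000
Gen 6 (rule 161): 11100010001111
Gen 7 (rule 210): 01110101010111
Gen 8 (rule 129): 00100000000010
Gen 9 (rule 22): 01110000000111
Gen 10 (rule 161): 00100111110010
Gen 11 (rule 210): 01011011111101
Gen 12 (rule 129): 00000001111000
Gen 13 (rule 22): 00000010000100
Gen 14 (rule 161): 11111000110001

Answer: none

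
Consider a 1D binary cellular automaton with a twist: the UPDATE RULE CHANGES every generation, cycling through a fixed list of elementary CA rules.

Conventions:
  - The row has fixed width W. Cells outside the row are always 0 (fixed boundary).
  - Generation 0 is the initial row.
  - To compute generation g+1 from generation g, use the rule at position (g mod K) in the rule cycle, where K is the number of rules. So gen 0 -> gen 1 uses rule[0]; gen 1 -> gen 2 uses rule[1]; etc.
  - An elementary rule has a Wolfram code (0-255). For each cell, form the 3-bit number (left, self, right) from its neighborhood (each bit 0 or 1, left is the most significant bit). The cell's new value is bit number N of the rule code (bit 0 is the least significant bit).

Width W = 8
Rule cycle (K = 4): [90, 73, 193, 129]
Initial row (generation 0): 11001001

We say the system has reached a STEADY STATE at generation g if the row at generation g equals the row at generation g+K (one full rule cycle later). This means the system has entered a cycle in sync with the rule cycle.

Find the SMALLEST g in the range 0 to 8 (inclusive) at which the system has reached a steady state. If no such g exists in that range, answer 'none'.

Answer: none

Derivation:
Gen 0: 11001001
Gen 1 (rule 90): 11110110
Gen 2 (rule 73): 10010110
Gen 3 (rule 193): 00000010
Gen 4 (rule 129): 11111000
Gen 5 (rule 90): 10001100
Gen 6 (rule 73): 00101101
Gen 7 (rule 193): 10000100
Gen 8 (rule 129): 00110001
Gen 9 (rule 90): 01111010
Gen 10 (rule 73): 01001000
Gen 11 (rule 193): 00000011
Gen 12 (rule 129): 11111000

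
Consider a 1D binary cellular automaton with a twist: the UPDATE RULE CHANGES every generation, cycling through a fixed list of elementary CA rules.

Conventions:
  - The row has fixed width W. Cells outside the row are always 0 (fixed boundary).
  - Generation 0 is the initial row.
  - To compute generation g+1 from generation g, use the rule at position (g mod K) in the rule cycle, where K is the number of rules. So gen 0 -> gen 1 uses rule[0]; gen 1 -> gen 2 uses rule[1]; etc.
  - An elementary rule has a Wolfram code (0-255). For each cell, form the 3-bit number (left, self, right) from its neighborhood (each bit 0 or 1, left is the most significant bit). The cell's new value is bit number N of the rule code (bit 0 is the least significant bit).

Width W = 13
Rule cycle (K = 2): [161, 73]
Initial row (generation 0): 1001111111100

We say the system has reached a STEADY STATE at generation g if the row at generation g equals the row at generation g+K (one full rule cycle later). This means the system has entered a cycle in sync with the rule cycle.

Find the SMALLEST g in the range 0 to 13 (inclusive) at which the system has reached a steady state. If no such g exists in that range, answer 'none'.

Answer: none

Derivation:
Gen 0: 1001111111100
Gen 1 (rule 161): 0000111111001
Gen 2 (rule 73): 1110100001000
Gen 3 (rule 161): 0101001100011
Gen 4 (rule 73): 0000001101011
Gen 5 (rule 161): 1111100010100
Gen 6 (rule 73): 1000101000001
Gen 7 (rule 161): 0010010011100
Gen 8 (rule 73): 1000000010101
Gen 9 (rule 161): 0011111001010
Gen 10 (rule 73): 1010001000000
Gen 11 (rule 161): 0100100011111
Gen 12 (rule 73): 0000001010001
Gen 13 (rule 161): 1111100100100
Gen 14 (rule 73): 1000100000001
Gen 15 (rule 161): 0010001111100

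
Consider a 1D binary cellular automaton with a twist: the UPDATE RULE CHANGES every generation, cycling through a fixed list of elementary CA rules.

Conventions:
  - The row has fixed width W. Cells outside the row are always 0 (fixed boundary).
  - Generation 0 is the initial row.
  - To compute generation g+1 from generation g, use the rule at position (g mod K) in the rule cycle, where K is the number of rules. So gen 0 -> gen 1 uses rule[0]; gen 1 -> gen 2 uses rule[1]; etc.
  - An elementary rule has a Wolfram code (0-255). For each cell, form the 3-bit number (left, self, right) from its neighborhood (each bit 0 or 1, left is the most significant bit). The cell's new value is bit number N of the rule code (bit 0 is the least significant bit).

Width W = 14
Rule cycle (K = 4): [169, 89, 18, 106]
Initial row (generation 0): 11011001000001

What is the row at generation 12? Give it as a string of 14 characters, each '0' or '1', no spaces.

Answer: 00001001000100

Derivation:
Gen 0: 11011001000001
Gen 1 (rule 169): 10110000011100
Gen 2 (rule 89): 00111111010111
Gen 3 (rule 18): 01000000000000
Gen 4 (rule 106): 10000000000000
Gen 5 (rule 169): 00111111111111
Gen 6 (rule 89): 10100000000001
Gen 7 (rule 18): 00010000000010
Gen 8 (rule 106): 00100000000100
Gen 9 (rule 169): 10001111110001
Gen 10 (rule 89): 01101000011100
Gen 11 (rule 18): 10000100100010
Gen 12 (rule 106): 00001001000100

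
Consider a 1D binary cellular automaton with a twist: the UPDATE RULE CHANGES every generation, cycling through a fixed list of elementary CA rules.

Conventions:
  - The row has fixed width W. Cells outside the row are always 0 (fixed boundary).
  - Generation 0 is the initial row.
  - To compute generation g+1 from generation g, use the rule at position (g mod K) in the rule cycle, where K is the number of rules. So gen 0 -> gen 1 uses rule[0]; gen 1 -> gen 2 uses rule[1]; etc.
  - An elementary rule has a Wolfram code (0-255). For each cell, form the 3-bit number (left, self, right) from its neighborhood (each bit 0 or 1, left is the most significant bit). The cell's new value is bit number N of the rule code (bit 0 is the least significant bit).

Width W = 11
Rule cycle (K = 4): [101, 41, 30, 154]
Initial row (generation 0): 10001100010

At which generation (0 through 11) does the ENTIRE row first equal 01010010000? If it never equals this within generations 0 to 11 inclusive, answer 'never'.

Answer: never

Derivation:
Gen 0: 10001100010
Gen 1 (rule 101): 10100101010
Gen 2 (rule 41): 01000010100
Gen 3 (rule 30): 11100110110
Gen 4 (rule 154): 11011100101
Gen 5 (rule 101): 01100100111
Gen 6 (rule 41): 01000000100
Gen 7 (rule 30): 11100001110
Gen 8 (rule 154): 11010011101
Gen 9 (rule 101): 01110000111
Gen 10 (rule 41): 01000110100
Gen 11 (rule 30): 11101100110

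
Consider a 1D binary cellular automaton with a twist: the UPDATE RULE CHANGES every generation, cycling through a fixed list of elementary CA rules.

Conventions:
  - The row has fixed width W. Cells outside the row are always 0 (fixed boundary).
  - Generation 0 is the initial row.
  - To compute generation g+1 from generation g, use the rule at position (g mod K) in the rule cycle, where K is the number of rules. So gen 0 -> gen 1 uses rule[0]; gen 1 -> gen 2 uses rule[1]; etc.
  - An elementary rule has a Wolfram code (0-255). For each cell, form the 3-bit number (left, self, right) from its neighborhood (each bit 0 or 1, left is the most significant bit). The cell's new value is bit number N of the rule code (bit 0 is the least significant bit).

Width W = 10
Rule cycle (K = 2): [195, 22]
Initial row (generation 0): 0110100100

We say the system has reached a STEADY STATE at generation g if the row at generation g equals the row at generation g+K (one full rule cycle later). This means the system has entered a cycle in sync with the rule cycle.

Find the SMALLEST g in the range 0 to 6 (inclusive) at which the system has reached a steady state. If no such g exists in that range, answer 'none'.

Answer: 6

Derivation:
Gen 0: 0110100100
Gen 1 (rule 195): 1010001001
Gen 2 (rule 22): 1011011111
Gen 3 (rule 195): 0001001111
Gen 4 (rule 22): 0011110000
Gen 5 (rule 195): 1101110111
Gen 6 (rule 22): 0000000000
Gen 7 (rule 195): 1111111111
Gen 8 (rule 22): 0000000000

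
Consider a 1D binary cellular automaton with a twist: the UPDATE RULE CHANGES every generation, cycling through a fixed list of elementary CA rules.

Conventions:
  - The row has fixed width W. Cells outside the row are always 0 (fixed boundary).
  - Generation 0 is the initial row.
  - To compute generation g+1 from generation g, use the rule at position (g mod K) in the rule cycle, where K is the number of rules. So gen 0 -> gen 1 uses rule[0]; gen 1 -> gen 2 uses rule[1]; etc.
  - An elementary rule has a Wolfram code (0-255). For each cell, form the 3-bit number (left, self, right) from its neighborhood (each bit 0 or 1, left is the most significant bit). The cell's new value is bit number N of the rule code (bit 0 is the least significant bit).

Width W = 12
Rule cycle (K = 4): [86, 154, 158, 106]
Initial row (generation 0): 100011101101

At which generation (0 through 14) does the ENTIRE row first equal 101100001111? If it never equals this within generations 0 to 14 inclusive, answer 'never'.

Answer: never

Derivation:
Gen 0: 100011101101
Gen 1 (rule 86): 110100100101
Gen 2 (rule 154): 100011011000
Gen 3 (rule 158): 110110010100
Gen 4 (rule 106): 111110101000
Gen 5 (rule 86): 000010101100
Gen 6 (rule 154): 000100001010
Gen 7 (rule 158): 001110011011
Gen 8 (rule 106): 011010111111
Gen 9 (rule 86): 101010000001
Gen 10 (rule 154): 000001000010
Gen 11 (rule 158): 000011100111
Gen 12 (rule 106): 000110101101
Gen 13 (rule 86): 001010100101
Gen 14 (rule 154): 010000011000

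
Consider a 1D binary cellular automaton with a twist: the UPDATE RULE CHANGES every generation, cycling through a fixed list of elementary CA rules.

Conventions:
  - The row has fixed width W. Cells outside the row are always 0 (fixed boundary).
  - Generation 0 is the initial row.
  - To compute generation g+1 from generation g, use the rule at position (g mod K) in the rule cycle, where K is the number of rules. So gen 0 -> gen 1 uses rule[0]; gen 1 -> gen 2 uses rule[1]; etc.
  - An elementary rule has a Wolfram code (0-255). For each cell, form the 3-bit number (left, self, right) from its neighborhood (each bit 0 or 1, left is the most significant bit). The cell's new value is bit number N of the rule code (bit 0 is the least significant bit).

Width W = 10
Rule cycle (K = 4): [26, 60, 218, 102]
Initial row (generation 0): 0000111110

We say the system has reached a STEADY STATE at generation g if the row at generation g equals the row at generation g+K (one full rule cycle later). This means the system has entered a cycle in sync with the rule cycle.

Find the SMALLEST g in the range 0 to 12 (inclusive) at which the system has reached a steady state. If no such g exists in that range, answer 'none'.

Gen 0: 0000111110
Gen 1 (rule 26): 0001100001
Gen 2 (rule 60): 0001010001
Gen 3 (rule 218): 0010001010
Gen 4 (rule 102): 0110011110
Gen 5 (rule 26): 1101110001
Gen 6 (rule 60): 1011001001
Gen 7 (rule 218): 0011110110
Gen 8 (rule 102): 0100011010
Gen 9 (rule 26): 1010110001
Gen 10 (rule 60): 1111101001
Gen 11 (rule 218): 1111100110
Gen 12 (rule 102): 0000101010
Gen 13 (rule 26): 0001000001
Gen 14 (rule 60): 0001100001
Gen 15 (rule 218): 0011110010
Gen 16 (rule 102): 0100010110

Answer: none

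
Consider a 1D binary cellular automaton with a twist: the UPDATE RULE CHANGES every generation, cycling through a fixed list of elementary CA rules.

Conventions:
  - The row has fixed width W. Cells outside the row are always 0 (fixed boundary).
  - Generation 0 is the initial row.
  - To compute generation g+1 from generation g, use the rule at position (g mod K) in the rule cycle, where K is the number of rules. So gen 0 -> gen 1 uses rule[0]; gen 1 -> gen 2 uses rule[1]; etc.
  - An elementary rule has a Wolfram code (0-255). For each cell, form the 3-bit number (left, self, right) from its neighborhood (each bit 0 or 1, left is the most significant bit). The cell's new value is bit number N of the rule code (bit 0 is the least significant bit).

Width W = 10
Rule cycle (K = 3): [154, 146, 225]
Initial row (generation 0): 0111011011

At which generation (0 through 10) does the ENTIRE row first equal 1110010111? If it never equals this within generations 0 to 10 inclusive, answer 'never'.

Answer: never

Derivation:
Gen 0: 0111011011
Gen 1 (rule 154): 1110010010
Gen 2 (rule 146): 0101101101
Gen 3 (rule 225): 0010110110
Gen 4 (rule 154): 0100100101
Gen 5 (rule 146): 1011011000
Gen 6 (rule 225): 0101101011
Gen 7 (rule 154): 1001000010
Gen 8 (rule 146): 0110100101
Gen 9 (rule 225): 0011000010
Gen 10 (rule 154): 0110100101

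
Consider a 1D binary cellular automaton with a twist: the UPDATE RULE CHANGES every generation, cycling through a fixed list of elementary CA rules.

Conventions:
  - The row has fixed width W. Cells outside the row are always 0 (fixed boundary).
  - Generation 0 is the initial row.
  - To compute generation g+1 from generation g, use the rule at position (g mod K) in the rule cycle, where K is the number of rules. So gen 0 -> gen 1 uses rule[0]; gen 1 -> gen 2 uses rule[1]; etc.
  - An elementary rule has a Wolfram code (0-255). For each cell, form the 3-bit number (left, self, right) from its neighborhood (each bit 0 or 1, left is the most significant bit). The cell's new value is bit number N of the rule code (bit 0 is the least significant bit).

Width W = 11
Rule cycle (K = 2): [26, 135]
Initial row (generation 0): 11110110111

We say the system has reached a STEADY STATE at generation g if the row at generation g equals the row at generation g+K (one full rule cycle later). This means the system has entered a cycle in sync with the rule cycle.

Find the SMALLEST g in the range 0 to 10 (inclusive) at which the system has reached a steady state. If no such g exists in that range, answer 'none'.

Answer: none

Derivation:
Gen 0: 11110110111
Gen 1 (rule 26): 10000100100
Gen 2 (rule 135): 10111101101
Gen 3 (rule 26): 00100001000
Gen 4 (rule 135): 11101111011
Gen 5 (rule 26): 10001000010
Gen 6 (rule 135): 10111011110
Gen 7 (rule 26): 00100010001
Gen 8 (rule 135): 11101110111
Gen 9 (rule 26): 10001000100
Gen 10 (rule 135): 10111011101
Gen 11 (rule 26): 00100010000
Gen 12 (rule 135): 11101110111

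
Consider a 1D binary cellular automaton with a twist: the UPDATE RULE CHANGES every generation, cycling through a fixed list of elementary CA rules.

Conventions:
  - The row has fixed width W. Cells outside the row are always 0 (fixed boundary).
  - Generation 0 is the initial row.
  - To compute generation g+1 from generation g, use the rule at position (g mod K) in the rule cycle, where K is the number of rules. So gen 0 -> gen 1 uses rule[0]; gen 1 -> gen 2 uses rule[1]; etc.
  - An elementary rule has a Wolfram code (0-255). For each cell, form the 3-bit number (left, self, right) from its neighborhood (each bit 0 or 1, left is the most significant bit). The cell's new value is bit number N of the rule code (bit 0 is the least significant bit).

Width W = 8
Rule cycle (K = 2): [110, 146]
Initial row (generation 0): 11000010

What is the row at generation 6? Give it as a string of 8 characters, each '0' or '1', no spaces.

Answer: 01101000

Derivation:
Gen 0: 11000010
Gen 1 (rule 110): 11000110
Gen 2 (rule 146): 00101001
Gen 3 (rule 110): 01111011
Gen 4 (rule 146): 10110000
Gen 5 (rule 110): 11110000
Gen 6 (rule 146): 01101000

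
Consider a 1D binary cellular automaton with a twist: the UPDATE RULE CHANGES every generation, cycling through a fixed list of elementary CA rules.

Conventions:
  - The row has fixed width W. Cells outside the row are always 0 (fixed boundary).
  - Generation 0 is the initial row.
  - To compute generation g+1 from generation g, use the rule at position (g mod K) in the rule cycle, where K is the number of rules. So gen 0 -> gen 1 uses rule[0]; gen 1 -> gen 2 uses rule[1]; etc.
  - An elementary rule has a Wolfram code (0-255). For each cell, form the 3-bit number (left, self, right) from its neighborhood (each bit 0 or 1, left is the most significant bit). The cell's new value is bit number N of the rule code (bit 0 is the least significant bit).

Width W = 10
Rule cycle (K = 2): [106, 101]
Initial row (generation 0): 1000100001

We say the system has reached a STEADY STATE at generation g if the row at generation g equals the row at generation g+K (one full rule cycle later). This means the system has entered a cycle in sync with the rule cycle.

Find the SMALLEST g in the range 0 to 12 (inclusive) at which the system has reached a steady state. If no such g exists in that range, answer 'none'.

Gen 0: 1000100001
Gen 1 (rule 106): 0001000010
Gen 2 (rule 101): 1101011010
Gen 3 (rule 106): 1110111100
Gen 4 (rule 101): 0011000101
Gen 5 (rule 106): 0111001010
Gen 6 (rule 101): 0001001110
Gen 7 (rule 106): 0010011010
Gen 8 (rule 101): 1010001110
Gen 9 (rule 106): 0100011010
Gen 10 (rule 101): 0101001110
Gen 11 (rule 106): 1010011010
Gen 12 (rule 101): 1110001110
Gen 13 (rule 106): 1010011010
Gen 14 (rule 101): 1110001110

Answer: 11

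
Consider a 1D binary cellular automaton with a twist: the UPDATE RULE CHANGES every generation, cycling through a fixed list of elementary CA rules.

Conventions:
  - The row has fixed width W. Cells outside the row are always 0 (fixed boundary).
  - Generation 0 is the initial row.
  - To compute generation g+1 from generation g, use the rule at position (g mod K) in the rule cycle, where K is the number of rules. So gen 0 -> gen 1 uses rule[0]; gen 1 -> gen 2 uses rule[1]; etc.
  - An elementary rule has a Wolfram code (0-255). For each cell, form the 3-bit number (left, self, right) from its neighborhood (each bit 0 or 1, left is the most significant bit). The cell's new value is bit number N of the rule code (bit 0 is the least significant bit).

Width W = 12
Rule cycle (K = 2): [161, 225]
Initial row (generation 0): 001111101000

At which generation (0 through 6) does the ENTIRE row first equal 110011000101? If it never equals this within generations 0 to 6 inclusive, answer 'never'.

Answer: never

Derivation:
Gen 0: 001111101000
Gen 1 (rule 161): 100111010011
Gen 2 (rule 225): 000011100001
Gen 3 (rule 161): 111001001100
Gen 4 (rule 225): 011000000101
Gen 5 (rule 161): 000011110010
Gen 6 (rule 225): 111001110000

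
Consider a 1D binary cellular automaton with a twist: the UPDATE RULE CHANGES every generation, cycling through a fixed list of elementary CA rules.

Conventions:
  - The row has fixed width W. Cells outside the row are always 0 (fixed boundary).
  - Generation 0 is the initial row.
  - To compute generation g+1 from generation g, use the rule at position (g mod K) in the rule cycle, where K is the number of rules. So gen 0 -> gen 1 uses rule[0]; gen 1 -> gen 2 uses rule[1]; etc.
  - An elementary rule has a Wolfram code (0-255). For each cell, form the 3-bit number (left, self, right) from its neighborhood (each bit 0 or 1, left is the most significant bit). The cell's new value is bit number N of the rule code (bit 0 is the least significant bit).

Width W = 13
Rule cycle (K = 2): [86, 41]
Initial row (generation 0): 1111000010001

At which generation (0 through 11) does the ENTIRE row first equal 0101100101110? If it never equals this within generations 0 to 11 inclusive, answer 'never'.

Gen 0: 1111000010001
Gen 1 (rule 86): 0001100111011
Gen 2 (rule 41): 1101000100110
Gen 3 (rule 86): 0101101111011
Gen 4 (rule 41): 0011011000110
Gen 5 (rule 86): 0101001101011
Gen 6 (rule 41): 0010001010110
Gen 7 (rule 86): 0111011010011
Gen 8 (rule 41): 0100110100010
Gen 9 (rule 86): 1111010110111
Gen 10 (rule 41): 1000101101100
Gen 11 (rule 86): 1101100100110

Answer: never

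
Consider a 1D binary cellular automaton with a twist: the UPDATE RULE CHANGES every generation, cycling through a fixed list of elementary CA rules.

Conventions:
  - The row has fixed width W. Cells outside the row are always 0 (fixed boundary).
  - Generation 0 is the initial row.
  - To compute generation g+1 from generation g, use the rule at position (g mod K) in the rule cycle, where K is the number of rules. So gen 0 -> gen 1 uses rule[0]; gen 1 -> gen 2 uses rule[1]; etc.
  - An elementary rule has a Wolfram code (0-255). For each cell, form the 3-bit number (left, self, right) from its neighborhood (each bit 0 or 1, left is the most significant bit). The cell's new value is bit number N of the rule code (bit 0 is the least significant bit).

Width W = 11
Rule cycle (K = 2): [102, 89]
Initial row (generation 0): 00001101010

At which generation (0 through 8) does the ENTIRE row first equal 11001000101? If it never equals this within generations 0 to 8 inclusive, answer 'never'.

Gen 0: 00001101010
Gen 1 (rule 102): 00010111110
Gen 2 (rule 89): 11000100011
Gen 3 (rule 102): 01001100101
Gen 4 (rule 89): 00101110000
Gen 5 (rule 102): 01110010000
Gen 6 (rule 89): 01011001111
Gen 7 (rule 102): 11101010001
Gen 8 (rule 89): 10100001100

Answer: never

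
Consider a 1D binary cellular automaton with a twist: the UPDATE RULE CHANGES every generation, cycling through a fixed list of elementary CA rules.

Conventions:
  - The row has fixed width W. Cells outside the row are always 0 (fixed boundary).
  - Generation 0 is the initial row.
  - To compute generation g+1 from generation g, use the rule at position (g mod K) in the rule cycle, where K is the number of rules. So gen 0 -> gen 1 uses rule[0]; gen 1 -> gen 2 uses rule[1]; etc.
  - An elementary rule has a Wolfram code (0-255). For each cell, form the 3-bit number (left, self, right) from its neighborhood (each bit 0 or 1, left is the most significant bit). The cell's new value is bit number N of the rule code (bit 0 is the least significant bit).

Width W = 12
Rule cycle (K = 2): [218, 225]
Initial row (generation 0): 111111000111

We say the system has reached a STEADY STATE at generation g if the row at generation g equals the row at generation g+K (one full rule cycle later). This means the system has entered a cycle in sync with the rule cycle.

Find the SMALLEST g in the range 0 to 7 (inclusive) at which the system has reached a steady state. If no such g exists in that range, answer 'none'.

Answer: 6

Derivation:
Gen 0: 111111000111
Gen 1 (rule 218): 111111101111
Gen 2 (rule 225): 011111110111
Gen 3 (rule 218): 111111110111
Gen 4 (rule 225): 011111111011
Gen 5 (rule 218): 111111111011
Gen 6 (rule 225): 011111111101
Gen 7 (rule 218): 111111111100
Gen 8 (rule 225): 011111111101
Gen 9 (rule 218): 111111111100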